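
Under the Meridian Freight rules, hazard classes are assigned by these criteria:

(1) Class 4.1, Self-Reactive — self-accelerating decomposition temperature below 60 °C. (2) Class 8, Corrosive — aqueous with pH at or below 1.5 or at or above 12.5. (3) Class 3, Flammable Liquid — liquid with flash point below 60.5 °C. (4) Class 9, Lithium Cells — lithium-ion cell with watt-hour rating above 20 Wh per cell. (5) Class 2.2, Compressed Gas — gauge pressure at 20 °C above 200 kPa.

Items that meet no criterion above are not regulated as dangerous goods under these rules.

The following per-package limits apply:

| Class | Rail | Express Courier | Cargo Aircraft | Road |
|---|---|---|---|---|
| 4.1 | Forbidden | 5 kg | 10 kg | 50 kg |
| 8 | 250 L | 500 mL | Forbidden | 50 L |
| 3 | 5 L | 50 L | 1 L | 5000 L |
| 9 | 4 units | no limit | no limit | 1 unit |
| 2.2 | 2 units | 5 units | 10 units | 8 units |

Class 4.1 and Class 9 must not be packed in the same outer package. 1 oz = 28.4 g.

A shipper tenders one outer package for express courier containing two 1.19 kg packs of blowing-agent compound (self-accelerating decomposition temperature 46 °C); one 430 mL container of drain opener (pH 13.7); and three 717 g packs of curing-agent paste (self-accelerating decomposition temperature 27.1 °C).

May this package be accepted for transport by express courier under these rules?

With self-accelerating decomposition temperature 46 °C (< 60 °C), the blowing-agent compound falls in Class 4.1.
The drain opener has pH 13.7, which is ≥ 12.5, so it is Class 8 (Corrosive).
Curing-agent paste: self-accelerating decomposition temperature 27.1 °C < 60 °C → Class 4.1 (Self-Reactive).
Class 4.1 net quantity: (two 1.19 kg packs = 2.38 kg) + (three 717 g packs = 2.151 kg) = 4.531 kg.
4.531 kg ≤ 5 kg (express courier limit, Class 4.1) — within limit.
Class 8 quantity: 430 mL.
That is within the Class 8 express courier limit of 500 mL.
The segregation rule (Class 4.1 with Class 9) does not apply to Class 4.1 with Class 8.
Every hazard class is within its express courier limit and no segregation rule is violated.

Yes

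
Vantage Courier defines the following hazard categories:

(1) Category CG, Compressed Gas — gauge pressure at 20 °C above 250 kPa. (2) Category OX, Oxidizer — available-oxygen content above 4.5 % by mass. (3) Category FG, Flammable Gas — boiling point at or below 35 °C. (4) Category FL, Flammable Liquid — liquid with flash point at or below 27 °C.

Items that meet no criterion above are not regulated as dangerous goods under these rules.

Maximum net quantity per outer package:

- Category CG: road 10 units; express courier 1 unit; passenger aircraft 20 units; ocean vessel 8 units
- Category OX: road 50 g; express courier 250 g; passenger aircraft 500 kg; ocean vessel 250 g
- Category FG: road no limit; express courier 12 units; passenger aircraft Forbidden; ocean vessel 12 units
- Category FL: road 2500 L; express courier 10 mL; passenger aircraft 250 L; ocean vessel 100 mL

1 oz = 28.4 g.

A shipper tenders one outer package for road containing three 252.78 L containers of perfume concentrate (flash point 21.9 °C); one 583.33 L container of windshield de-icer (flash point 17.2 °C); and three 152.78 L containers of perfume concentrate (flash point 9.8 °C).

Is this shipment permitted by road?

Flash point 21.9 °C meets the Category FL criterion (Flammable Liquid), so the perfume concentrate is Category FL.
Windshield de-icer: flash point 17.2 °C ≤ 27 °C → Category FL (Flammable Liquid).
Flash point 9.8 °C meets the Category FL criterion (Flammable Liquid), so the perfume concentrate is Category FL.
Total Category FL: (three 252.78 L containers = 758.34 L) + 583.33 L + (three 152.78 L containers = 458.34 L) = 1800.01 L.
1800.01 L is within the road limit of 2500 L for Category FL.

Yes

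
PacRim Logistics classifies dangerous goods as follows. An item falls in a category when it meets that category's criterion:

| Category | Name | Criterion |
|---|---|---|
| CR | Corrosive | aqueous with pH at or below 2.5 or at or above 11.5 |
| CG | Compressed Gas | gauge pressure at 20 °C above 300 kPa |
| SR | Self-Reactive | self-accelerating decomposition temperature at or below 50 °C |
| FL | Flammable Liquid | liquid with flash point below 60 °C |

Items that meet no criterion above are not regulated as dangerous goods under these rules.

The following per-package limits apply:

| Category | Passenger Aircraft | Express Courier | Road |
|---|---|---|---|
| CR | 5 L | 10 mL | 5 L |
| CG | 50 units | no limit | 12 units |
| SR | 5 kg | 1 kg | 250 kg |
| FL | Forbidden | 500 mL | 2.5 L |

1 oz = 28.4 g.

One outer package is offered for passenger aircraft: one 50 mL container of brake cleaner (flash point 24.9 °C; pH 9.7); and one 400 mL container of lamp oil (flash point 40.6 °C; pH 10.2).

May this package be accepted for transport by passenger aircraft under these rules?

No

With flash point 24.9 °C (< 60 °C), the brake cleaner falls in Category FL.
The lamp oil has flash point 40.6 °C, which is < 60 °C, so it is Category FL (Flammable Liquid).
Category FL net quantity: 50 mL + 400 mL = 450 mL.
Category FL is Forbidden by passenger aircraft.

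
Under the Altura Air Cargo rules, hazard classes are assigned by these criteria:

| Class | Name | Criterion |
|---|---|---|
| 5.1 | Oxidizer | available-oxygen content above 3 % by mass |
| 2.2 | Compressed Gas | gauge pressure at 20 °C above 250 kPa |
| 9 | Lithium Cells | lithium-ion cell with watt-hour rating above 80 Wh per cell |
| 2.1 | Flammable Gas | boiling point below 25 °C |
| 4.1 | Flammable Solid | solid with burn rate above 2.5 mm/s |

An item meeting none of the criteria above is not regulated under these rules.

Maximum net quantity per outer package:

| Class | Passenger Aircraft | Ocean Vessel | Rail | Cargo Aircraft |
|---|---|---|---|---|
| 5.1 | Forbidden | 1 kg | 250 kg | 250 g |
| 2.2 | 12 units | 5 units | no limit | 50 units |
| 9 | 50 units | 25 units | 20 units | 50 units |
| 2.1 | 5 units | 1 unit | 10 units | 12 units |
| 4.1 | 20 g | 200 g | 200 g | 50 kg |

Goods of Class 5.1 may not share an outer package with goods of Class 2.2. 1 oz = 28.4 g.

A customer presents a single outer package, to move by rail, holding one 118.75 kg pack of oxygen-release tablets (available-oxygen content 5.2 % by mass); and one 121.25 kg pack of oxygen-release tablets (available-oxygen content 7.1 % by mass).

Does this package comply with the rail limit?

Oxygen-release tablets: available-oxygen content 5.2 % by mass > 3 % by mass → Class 5.1 (Oxidizer).
With available-oxygen content 7.1 % by mass (> 3 % by mass), the oxygen-release tablets fall in Class 5.1.
Total Class 5.1: 118.75 kg + 121.25 kg = 240 kg.
240 kg is within the rail limit of 250 kg for Class 5.1.

Yes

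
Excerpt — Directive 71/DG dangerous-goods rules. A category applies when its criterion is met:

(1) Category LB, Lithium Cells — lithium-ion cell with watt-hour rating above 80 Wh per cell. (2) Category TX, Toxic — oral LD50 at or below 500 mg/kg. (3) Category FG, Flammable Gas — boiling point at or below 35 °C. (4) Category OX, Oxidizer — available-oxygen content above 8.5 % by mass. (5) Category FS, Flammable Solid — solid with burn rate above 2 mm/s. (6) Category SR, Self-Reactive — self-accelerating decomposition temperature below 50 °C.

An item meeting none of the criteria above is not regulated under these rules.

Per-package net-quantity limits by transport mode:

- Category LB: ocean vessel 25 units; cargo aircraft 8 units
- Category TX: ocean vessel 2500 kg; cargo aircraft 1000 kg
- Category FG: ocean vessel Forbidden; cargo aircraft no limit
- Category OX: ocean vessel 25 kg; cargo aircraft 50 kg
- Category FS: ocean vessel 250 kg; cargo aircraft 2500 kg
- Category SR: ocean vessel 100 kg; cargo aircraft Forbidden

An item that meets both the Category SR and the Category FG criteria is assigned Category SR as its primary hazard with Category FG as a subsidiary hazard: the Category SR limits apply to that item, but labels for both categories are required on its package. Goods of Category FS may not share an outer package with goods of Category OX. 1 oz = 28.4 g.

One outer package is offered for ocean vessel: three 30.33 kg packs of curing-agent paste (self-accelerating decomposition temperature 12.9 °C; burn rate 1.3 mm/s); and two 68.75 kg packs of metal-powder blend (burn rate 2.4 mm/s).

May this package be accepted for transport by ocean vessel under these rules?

Yes

Curing-agent paste: self-accelerating decomposition temperature 12.9 °C < 50 °C → Category SR (Self-Reactive).
Metal-powder blend: burn rate 2.4 mm/s > 2 mm/s → Category FS (Flammable Solid).
Category FS quantity: two 68.75 kg packs = 137.5 kg.
137.5 kg is within the ocean vessel limit of 250 kg for Category FS.
Category SR quantity: three 30.33 kg packs = 90.99 kg.
90.99 kg is within the ocean vessel limit of 100 kg for Category SR.
The segregation rule (Category FS with Category OX) does not apply to Category FS with Category SR.
Every hazard category is within its ocean vessel limit and no segregation rule is violated.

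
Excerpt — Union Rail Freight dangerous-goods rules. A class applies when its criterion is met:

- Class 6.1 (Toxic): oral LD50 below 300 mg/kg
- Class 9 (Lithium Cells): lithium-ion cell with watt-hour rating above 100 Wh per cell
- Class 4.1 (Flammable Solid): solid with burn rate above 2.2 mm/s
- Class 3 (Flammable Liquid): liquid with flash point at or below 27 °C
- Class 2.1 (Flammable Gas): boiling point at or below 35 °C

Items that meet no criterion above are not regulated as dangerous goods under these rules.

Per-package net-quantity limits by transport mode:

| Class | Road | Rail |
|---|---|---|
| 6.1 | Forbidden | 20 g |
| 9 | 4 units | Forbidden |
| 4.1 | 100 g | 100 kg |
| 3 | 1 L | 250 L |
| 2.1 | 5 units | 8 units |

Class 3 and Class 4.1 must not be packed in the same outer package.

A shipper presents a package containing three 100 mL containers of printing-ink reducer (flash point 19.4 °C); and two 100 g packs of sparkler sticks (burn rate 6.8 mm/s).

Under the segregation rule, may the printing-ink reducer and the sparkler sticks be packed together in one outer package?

No

Printing-ink reducer: flash point 19.4 °C ≤ 27 °C → Class 3 (Flammable Liquid).
Burn rate 6.8 mm/s meets the Class 4.1 criterion (Flammable Solid), so the sparkler sticks are Class 4.1.
Class 3 and Class 4.1 may not share an outer package.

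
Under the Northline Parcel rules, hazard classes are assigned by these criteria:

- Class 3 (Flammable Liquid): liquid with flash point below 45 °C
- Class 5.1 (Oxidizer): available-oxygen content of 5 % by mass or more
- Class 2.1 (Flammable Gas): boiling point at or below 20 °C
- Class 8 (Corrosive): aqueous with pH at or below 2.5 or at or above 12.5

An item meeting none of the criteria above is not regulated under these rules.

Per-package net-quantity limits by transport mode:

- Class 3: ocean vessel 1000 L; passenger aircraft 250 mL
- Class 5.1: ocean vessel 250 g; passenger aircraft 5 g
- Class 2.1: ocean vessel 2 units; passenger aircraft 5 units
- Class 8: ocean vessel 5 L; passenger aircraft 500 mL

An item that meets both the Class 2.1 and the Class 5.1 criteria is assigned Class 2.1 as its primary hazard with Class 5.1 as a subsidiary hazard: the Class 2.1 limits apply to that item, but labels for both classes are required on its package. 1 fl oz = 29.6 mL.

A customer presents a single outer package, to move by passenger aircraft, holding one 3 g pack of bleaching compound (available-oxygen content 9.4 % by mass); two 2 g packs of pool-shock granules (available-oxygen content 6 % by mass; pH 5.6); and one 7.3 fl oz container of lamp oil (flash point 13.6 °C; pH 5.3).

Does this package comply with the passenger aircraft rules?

Available-oxygen content 9.4 % by mass meets the Class 5.1 criterion (Oxidizer), so the bleaching compound is Class 5.1.
Pool-shock granules: available-oxygen content 6 % by mass ≥ 5 % by mass → Class 5.1 (Oxidizer).
The lamp oil has flash point 13.6 °C, which is < 45 °C, so it is Class 3 (Flammable Liquid).
Class 5.1 net quantity: 3 g + (two 2 g packs = 4 g) = 7 g.
That exceeds the Class 5.1 passenger aircraft limit of 5 g.
Class 3 quantity: one 7.3 fl oz container = 216.08 mL.
216.08 mL ≤ 250 mL (passenger aircraft limit, Class 3) — within limit.

No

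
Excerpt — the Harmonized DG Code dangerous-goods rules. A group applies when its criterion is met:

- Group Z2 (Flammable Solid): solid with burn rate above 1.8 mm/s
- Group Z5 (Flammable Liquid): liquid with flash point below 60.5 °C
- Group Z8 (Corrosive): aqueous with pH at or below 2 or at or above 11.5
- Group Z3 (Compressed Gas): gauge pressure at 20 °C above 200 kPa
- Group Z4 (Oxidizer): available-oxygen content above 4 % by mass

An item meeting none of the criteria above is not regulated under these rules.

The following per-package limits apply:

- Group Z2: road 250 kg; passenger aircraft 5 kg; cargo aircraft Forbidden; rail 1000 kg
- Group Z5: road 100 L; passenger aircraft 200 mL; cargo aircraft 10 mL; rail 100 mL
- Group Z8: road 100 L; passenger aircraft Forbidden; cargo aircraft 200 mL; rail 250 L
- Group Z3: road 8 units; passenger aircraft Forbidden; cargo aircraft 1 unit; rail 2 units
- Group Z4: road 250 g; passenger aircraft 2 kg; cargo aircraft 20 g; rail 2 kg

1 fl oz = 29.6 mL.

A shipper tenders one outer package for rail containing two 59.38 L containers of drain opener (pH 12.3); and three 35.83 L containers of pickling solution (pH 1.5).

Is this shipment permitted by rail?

Yes

With pH 12.3 (≥ 11.5), the drain opener falls in Group Z8.
pH 1.5 meets the Group Z8 criterion (Corrosive), so the pickling solution is Group Z8.
Group Z8 net quantity: (two 59.38 L containers = 118.76 L) + (three 35.83 L containers = 107.49 L) = 226.25 L.
That is within the Group Z8 rail limit of 250 L.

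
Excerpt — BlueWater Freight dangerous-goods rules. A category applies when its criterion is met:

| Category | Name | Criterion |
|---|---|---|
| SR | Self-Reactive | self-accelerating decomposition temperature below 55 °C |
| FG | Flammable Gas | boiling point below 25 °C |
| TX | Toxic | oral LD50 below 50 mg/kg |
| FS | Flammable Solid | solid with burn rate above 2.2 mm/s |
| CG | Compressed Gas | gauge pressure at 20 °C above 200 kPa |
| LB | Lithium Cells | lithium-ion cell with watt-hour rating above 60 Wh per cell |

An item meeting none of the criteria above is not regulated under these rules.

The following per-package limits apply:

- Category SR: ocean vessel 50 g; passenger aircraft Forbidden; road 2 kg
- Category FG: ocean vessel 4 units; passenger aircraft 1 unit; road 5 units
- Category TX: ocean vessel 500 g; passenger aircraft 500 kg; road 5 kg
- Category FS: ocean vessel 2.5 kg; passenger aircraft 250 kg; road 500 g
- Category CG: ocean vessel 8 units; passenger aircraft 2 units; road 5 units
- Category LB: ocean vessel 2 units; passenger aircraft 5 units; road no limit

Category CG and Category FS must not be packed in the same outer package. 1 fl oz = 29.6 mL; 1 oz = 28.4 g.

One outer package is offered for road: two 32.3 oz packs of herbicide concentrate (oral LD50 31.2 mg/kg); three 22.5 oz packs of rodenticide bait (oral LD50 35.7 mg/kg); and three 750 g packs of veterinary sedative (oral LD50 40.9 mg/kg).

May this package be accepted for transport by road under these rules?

With oral LD50 31.2 mg/kg (< 50 mg/kg), the herbicide concentrate falls in Category TX.
Oral LD50 35.7 mg/kg meets the Category TX criterion (Toxic), so the rodenticide bait is Category TX.
With oral LD50 40.9 mg/kg (< 50 mg/kg), the veterinary sedative falls in Category TX.
Total Category TX: (two 32.3 oz packs = 1834.64 g) + (three 22.5 oz packs = 1.917 kg) + (three 750 g packs = 2.25 kg) = 6001.64 g.
6001.64 g exceeds the road limit of 5 kg for Category TX.

No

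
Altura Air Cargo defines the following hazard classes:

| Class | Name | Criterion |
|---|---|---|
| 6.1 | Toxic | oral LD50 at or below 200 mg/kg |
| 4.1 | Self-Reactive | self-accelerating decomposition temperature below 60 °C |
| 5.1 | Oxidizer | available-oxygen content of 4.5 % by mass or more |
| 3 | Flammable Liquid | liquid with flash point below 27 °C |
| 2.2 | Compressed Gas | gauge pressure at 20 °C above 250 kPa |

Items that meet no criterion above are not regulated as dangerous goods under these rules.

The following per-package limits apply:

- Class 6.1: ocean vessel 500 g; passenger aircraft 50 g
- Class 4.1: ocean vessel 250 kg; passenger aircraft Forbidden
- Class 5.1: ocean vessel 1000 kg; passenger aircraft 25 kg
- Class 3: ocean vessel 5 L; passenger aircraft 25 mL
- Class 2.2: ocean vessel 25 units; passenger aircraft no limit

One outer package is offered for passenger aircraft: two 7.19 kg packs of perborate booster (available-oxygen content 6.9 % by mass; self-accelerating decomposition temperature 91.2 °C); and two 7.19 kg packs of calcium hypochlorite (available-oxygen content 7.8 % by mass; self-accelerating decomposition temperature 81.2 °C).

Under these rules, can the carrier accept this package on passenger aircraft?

Available-oxygen content 6.9 % by mass meets the Class 5.1 criterion (Oxidizer), so the perborate booster is Class 5.1.
Available-oxygen content 7.8 % by mass meets the Class 5.1 criterion (Oxidizer), so the calcium hypochlorite is Class 5.1.
Class 5.1 net quantity: (two 7.19 kg packs = 14.38 kg) + (two 7.19 kg packs = 14.38 kg) = 28.76 kg.
That exceeds the Class 5.1 passenger aircraft limit of 25 kg.

No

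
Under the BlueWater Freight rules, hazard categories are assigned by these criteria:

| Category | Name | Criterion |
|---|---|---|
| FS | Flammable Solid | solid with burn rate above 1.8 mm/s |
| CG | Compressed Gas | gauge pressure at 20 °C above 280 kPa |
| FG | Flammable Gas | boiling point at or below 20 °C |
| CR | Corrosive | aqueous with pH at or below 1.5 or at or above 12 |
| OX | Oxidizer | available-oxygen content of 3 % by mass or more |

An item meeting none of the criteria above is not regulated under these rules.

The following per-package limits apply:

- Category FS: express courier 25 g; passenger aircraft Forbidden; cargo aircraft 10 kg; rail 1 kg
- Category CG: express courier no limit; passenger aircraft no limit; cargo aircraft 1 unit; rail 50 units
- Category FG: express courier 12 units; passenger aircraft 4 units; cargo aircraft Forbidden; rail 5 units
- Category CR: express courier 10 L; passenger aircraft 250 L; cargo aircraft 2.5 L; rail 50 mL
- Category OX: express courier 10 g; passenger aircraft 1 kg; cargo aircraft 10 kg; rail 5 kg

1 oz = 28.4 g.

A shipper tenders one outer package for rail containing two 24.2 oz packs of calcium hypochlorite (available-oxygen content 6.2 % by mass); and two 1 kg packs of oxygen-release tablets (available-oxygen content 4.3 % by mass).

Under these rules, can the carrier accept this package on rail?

Available-oxygen content 6.2 % by mass meets the Category OX criterion (Oxidizer), so the calcium hypochlorite is Category OX.
With available-oxygen content 4.3 % by mass (≥ 3 % by mass), the oxygen-release tablets fall in Category OX.
Total Category OX: (two 24.2 oz packs = 1374.56 g) + (two 1 kg packs = 2 kg) = 3374.56 g.
That is within the Category OX rail limit of 5 kg.

Yes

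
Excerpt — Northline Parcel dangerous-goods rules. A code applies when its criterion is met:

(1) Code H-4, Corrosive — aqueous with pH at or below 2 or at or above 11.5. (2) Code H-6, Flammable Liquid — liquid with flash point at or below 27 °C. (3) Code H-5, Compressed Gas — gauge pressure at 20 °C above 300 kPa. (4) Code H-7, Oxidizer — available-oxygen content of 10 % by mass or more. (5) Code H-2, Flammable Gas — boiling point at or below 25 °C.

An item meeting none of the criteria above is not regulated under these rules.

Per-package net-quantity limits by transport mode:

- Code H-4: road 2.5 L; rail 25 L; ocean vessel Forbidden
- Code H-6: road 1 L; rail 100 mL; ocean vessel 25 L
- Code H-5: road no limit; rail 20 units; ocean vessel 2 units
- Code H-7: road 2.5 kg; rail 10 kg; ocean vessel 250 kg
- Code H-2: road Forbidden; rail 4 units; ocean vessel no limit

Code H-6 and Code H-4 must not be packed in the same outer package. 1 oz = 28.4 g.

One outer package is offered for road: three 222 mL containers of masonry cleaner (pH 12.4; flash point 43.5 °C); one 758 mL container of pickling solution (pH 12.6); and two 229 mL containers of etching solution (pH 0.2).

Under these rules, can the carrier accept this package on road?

Masonry cleaner: pH 12.4 ≥ 11.5 → Code H-4 (Corrosive).
The pickling solution has pH 12.6, which is ≥ 11.5, so it is Code H-4 (Corrosive).
Etching solution: pH 0.2 ≤ 2 → Code H-4 (Corrosive).
Code H-4 net quantity: (three 222 mL containers = 666 mL) + 758 mL + (two 229 mL containers = 458 mL) = 1.882 L.
1.882 L is within the road limit of 2.5 L for Code H-4.

Yes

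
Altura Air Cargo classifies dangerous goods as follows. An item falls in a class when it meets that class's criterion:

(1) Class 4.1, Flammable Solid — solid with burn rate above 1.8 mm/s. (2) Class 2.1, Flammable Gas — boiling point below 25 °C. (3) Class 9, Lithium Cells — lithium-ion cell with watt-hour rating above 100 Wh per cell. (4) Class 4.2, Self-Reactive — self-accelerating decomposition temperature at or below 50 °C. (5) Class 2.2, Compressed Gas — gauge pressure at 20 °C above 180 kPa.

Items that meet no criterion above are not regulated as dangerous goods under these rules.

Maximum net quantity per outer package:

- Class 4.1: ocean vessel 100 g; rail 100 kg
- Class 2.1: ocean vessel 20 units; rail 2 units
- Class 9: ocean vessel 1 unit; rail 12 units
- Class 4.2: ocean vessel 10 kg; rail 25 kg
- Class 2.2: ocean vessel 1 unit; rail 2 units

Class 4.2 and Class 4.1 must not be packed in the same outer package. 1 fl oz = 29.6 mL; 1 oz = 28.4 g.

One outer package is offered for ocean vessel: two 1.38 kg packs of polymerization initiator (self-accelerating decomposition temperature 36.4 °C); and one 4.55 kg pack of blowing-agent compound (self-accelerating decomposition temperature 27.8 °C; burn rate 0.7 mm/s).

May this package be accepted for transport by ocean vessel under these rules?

Yes

The polymerization initiator has self-accelerating decomposition temperature 36.4 °C, which is ≤ 50 °C, so it is Class 4.2 (Self-Reactive).
Blowing-agent compound: self-accelerating decomposition temperature 27.8 °C ≤ 50 °C → Class 4.2 (Self-Reactive).
Class 4.2 net quantity: (two 1.38 kg packs = 2.76 kg) + 4.55 kg = 7.31 kg.
That is within the Class 4.2 ocean vessel limit of 10 kg.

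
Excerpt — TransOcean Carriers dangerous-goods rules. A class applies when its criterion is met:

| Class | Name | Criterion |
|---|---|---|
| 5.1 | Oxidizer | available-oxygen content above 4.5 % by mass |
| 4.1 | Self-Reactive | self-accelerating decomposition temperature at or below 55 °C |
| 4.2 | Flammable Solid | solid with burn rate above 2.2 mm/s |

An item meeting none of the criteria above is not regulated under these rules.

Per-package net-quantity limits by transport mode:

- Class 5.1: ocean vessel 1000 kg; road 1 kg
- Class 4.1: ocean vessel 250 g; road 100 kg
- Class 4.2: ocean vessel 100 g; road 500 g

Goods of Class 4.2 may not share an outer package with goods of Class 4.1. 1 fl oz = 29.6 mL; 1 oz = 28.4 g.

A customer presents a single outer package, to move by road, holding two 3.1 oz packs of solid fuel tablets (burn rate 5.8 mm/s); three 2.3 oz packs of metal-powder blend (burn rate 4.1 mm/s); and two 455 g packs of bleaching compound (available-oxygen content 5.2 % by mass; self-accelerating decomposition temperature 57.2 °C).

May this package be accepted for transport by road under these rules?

With burn rate 5.8 mm/s (> 2.2 mm/s), the solid fuel tablets fall in Class 4.2.
The metal-powder blend has burn rate 4.1 mm/s, which is > 2.2 mm/s, so it is Class 4.2 (Flammable Solid).
The bleaching compound has available-oxygen content 5.2 % by mass, which is > 4.5 % by mass, so it is Class 5.1 (Oxidizer).
Class 4.2 net quantity: (two 3.1 oz packs = 176.08 g) + (three 2.3 oz packs = 195.96 g) = 372.04 g.
That is within the Class 4.2 road limit of 500 g.
Class 5.1 quantity: two 455 g packs = 910 g.
That is within the Class 5.1 road limit of 1 kg.
The segregation rule (Class 4.2 with Class 4.1) does not apply to Class 4.2 with Class 5.1.
Every hazard class is within its road limit and no segregation rule is violated.

Yes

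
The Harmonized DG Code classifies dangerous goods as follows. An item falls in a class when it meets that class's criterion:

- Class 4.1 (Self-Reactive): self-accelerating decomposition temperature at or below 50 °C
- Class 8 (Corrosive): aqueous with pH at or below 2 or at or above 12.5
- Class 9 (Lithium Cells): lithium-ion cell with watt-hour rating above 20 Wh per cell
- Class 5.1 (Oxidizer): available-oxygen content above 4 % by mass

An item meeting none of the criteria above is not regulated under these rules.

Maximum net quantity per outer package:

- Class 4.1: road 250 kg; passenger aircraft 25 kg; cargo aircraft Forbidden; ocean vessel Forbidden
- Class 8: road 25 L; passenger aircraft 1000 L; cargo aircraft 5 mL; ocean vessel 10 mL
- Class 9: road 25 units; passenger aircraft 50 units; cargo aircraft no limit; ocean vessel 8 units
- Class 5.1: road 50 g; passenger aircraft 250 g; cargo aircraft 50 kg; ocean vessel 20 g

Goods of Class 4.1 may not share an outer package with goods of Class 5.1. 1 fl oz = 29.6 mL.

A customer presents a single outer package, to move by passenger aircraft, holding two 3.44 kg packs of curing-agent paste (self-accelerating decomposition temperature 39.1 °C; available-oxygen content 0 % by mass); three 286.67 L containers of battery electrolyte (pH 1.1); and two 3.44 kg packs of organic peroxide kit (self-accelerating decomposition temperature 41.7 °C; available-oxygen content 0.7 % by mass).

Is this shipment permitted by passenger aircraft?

Curing-agent paste: self-accelerating decomposition temperature 39.1 °C ≤ 50 °C → Class 4.1 (Self-Reactive).
With pH 1.1 (≤ 2), the battery electrolyte falls in Class 8.
Organic peroxide kit: self-accelerating decomposition temperature 41.7 °C ≤ 50 °C → Class 4.1 (Self-Reactive).
Total Class 4.1: (two 3.44 kg packs = 6.88 kg) + (two 3.44 kg packs = 6.88 kg) = 13.76 kg.
13.76 kg ≤ 25 kg (passenger aircraft limit, Class 4.1) — within limit.
Class 8 quantity: three 286.67 L containers = 860.01 L.
860.01 L ≤ 1000 L (passenger aircraft limit, Class 8) — within limit.
The segregation rule (Class 4.1 with Class 5.1) does not apply to Class 4.1 with Class 8.
Every hazard class is within its passenger aircraft limit and no segregation rule is violated.

Yes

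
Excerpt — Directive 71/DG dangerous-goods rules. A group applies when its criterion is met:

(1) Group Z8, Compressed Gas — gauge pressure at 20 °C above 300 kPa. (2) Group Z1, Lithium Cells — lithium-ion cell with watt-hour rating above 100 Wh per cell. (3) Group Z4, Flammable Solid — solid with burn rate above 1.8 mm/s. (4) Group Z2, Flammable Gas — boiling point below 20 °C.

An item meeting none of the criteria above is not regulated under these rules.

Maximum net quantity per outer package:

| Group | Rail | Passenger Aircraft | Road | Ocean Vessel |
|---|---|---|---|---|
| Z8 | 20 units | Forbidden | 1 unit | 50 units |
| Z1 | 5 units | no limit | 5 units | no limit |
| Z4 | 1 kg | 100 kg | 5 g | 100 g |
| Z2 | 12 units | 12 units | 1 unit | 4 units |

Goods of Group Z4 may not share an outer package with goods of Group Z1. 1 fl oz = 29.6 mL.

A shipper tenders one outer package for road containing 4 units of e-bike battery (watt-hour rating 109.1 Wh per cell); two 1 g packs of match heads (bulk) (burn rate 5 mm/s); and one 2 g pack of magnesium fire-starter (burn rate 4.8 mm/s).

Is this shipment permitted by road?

No

Watt-hour rating 109.1 Wh per cell meets the Group Z1 criterion (Lithium Cells), so the e-bike battery is Group Z1.
Burn rate 5 mm/s meets the Group Z4 criterion (Flammable Solid), so the match heads (bulk) are Group Z4.
The magnesium fire-starter has burn rate 4.8 mm/s, which is > 1.8 mm/s, so it is Group Z4 (Flammable Solid).
Total Group Z4: (two 1 g packs = 2 g) + 2 g = 4 g.
4 g ≤ 5 g (road limit, Group Z4) — within limit.
Group Z1 quantity: 4 units.
4 units ≤ 5 units (road limit, Group Z1) — within limit.
Group Z4 and Group Z1 may not share an outer package.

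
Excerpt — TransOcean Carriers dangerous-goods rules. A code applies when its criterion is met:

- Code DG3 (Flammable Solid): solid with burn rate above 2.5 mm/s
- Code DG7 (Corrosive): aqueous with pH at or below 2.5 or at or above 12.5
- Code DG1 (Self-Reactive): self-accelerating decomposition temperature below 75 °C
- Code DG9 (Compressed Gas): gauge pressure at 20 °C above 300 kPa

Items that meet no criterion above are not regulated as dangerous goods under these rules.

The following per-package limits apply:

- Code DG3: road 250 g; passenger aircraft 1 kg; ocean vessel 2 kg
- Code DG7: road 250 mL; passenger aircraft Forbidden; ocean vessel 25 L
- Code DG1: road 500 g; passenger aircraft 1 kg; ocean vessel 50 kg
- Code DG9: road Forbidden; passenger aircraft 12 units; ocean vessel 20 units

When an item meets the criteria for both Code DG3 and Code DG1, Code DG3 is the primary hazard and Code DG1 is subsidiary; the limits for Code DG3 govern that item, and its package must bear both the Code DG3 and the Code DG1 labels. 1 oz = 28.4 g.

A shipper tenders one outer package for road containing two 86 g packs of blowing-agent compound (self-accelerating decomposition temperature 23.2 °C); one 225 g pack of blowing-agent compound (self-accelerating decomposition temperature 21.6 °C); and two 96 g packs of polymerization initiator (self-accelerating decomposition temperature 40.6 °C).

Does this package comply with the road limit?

Self-accelerating decomposition temperature 23.2 °C meets the Code DG1 criterion (Self-Reactive), so the blowing-agent compound is Code DG1.
The blowing-agent compound has self-accelerating decomposition temperature 21.6 °C, which is < 75 °C, so it is Code DG1 (Self-Reactive).
Self-accelerating decomposition temperature 40.6 °C meets the Code DG1 criterion (Self-Reactive), so the polymerization initiator is Code DG1.
Code DG1 net quantity: (two 86 g packs = 172 g) + 225 g + (two 96 g packs = 192 g) = 589 g.
589 g > 500 g (road limit, Code DG1) — over the limit.

No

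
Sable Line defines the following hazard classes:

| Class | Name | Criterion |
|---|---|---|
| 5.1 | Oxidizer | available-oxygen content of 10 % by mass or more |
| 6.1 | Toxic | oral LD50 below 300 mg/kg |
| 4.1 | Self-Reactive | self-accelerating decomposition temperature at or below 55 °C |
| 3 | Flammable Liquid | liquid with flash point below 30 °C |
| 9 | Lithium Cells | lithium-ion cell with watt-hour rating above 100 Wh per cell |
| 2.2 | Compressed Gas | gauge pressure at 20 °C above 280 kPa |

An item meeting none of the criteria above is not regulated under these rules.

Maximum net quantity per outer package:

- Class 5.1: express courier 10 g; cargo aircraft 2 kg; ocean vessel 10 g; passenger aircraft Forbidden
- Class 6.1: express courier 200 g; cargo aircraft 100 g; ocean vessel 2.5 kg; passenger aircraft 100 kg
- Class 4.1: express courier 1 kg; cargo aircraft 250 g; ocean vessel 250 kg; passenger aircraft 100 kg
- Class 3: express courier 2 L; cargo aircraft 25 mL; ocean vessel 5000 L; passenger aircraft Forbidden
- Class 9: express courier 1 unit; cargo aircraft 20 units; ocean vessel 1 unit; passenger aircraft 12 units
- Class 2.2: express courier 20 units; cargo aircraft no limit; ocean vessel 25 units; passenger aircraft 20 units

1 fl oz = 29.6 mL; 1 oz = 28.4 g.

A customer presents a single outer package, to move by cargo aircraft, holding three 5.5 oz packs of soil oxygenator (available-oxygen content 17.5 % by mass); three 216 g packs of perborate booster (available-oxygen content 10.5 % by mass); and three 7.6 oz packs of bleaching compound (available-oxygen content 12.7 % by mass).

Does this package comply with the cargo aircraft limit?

Yes

Soil oxygenator: available-oxygen content 17.5 % by mass ≥ 10 % by mass → Class 5.1 (Oxidizer).
The perborate booster has available-oxygen content 10.5 % by mass, which is ≥ 10 % by mass, so it is Class 5.1 (Oxidizer).
Bleaching compound: available-oxygen content 12.7 % by mass ≥ 10 % by mass → Class 5.1 (Oxidizer).
Total Class 5.1: (three 5.5 oz packs = 468.6 g) + (three 216 g packs = 648 g) + (three 7.6 oz packs = 647.52 g) = 1764.12 g.
1764.12 g ≤ 2 kg (cargo aircraft limit, Class 5.1) — within limit.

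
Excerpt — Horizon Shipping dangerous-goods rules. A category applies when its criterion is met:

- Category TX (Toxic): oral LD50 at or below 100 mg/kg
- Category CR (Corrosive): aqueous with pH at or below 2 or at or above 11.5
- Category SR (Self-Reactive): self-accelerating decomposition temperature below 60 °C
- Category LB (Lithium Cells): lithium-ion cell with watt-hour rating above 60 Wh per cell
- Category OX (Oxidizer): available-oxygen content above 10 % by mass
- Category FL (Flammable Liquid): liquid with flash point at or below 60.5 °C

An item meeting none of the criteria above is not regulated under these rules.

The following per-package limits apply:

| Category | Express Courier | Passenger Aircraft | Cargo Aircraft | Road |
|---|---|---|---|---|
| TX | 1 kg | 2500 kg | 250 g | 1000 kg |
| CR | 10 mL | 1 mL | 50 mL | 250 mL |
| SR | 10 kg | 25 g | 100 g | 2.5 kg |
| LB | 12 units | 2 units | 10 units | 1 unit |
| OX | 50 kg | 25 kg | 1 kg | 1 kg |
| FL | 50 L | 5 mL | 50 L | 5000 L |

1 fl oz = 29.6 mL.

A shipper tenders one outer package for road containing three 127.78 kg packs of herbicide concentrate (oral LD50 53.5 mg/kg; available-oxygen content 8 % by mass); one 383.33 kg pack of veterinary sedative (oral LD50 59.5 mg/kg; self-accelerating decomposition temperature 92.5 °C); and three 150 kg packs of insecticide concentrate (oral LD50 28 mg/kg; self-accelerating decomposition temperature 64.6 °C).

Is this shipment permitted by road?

The herbicide concentrate has oral LD50 53.5 mg/kg, which is ≤ 100 mg/kg, so it is Category TX (Toxic).
The veterinary sedative has oral LD50 59.5 mg/kg, which is ≤ 100 mg/kg, so it is Category TX (Toxic).
The insecticide concentrate has oral LD50 28 mg/kg, which is ≤ 100 mg/kg, so it is Category TX (Toxic).
Category TX net quantity: (three 127.78 kg packs = 383.34 kg) + 383.33 kg + (three 150 kg packs = 450 kg) = 1216.67 kg.
1216.67 kg exceeds the road limit of 1000 kg for Category TX.

No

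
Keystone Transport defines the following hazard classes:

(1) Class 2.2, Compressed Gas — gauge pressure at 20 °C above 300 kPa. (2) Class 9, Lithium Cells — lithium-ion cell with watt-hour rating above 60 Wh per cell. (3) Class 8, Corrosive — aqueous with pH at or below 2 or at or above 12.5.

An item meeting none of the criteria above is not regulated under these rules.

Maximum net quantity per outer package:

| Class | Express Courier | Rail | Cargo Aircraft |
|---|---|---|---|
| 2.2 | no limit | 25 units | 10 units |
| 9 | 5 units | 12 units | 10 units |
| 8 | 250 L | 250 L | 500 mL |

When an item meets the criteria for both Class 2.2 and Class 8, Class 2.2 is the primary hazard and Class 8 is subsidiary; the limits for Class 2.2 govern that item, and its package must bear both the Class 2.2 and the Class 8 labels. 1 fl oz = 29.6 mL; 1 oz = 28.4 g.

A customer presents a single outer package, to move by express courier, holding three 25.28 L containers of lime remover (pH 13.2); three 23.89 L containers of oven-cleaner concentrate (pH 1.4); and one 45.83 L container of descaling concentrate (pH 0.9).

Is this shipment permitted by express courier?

The lime remover has pH 13.2, which is ≥ 12.5, so it is Class 8 (Corrosive).
Oven-cleaner concentrate: pH 1.4 ≤ 2 → Class 8 (Corrosive).
pH 0.9 meets the Class 8 criterion (Corrosive), so the descaling concentrate is Class 8.
Class 8 net quantity: (three 25.28 L containers = 75.84 L) + (three 23.89 L containers = 71.67 L) + 45.83 L = 193.34 L.
193.34 L ≤ 250 L (express courier limit, Class 8) — within limit.

Yes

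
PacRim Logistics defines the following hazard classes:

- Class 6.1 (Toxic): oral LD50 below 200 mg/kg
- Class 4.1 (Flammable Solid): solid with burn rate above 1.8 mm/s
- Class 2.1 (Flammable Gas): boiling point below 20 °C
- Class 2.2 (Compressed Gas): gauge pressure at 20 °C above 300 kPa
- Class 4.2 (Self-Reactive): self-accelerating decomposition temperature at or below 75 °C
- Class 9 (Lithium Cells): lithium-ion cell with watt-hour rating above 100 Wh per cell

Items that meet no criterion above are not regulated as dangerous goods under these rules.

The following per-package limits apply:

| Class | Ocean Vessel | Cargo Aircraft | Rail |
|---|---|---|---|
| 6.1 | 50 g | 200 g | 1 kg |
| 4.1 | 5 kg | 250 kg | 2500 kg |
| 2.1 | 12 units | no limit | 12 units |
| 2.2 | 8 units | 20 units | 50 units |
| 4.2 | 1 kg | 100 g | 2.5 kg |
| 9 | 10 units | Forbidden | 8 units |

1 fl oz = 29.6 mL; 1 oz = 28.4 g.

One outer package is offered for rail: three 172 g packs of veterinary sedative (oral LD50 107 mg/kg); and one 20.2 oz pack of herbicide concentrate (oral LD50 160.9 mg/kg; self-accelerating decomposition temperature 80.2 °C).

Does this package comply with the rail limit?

No

With oral LD50 107 mg/kg (< 200 mg/kg), the veterinary sedative falls in Class 6.1.
Herbicide concentrate: oral LD50 160.9 mg/kg < 200 mg/kg → Class 6.1 (Toxic).
Total Class 6.1: (three 172 g packs = 516 g) + (one 20.2 oz pack = 573.68 g) = 1089.68 g.
1089.68 g > 1 kg (rail limit, Class 6.1) — over the limit.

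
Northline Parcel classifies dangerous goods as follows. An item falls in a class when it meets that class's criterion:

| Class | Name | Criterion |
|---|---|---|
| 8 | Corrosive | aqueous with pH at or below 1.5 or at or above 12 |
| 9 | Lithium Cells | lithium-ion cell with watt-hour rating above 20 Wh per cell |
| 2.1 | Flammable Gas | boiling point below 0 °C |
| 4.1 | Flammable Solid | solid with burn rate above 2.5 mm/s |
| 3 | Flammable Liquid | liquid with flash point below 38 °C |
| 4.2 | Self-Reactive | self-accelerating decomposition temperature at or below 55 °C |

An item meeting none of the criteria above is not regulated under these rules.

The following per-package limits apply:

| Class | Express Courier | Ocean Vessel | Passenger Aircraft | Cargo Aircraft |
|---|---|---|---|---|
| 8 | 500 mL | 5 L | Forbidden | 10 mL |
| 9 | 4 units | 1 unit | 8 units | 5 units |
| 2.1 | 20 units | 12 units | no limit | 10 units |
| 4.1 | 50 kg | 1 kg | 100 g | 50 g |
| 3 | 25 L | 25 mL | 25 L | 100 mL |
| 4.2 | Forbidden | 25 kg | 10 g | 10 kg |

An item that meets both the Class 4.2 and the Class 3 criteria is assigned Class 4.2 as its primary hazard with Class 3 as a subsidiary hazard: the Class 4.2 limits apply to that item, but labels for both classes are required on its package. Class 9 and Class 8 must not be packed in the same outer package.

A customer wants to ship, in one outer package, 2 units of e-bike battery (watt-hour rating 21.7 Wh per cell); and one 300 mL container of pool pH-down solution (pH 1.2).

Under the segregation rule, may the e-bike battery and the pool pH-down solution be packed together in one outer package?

No

E-bike battery: watt-hour rating 21.7 Wh per cell > 20 Wh per cell → Class 9 (Lithium Cells).
pH 1.2 meets the Class 8 criterion (Corrosive), so the pool pH-down solution is Class 8.
Class 9 and Class 8 may not share an outer package.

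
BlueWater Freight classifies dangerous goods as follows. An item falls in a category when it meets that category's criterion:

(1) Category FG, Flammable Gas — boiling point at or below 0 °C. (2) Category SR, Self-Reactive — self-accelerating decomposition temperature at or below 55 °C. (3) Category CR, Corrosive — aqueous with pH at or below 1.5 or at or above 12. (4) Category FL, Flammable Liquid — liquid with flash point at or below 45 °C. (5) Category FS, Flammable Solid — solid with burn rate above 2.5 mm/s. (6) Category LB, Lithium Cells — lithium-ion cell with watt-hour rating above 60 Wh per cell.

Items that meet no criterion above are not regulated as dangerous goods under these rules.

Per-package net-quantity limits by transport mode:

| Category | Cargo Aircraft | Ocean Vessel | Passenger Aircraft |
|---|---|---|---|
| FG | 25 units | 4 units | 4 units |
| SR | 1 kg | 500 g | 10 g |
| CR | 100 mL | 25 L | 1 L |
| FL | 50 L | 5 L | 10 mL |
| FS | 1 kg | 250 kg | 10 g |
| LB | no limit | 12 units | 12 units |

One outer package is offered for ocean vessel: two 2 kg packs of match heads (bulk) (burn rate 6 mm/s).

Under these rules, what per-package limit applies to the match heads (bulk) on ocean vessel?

250 kg

With burn rate 6 mm/s (> 2.5 mm/s), the match heads (bulk) fall in Category FS.
The ocean vessel limit for Category FS is 250 kg.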